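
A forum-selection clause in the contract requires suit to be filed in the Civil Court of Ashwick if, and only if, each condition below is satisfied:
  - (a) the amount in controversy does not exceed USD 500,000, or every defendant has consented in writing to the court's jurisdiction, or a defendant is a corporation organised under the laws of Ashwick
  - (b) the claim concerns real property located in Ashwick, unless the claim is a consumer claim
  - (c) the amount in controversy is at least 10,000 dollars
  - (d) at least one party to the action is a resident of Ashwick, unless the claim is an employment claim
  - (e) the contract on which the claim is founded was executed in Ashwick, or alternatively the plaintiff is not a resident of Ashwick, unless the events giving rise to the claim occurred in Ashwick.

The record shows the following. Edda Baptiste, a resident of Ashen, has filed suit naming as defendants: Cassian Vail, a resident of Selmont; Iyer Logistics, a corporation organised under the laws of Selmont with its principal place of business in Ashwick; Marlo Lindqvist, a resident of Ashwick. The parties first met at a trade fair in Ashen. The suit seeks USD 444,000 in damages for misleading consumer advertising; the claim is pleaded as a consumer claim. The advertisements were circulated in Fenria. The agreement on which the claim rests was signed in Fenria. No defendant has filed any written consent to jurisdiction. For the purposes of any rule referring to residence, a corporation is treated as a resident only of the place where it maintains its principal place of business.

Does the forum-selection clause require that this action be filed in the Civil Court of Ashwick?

Yes

The Civil Court of Ashwick:
  (a) The amount in controversy is $444,000, within the 500,000 dollars ceiling, so this disjunct is met. Met.
  (b) The claim does not concern real property. But the claim is a consumer claim, and the 'unless' clause therefore excuses the requirement. Satisfied.
  (c) The amount in controversy is $444,000, which meets the USD 10,000 floor. Satisfied.
  (d) Iyer Logistics resides in Ashwick. Met.
  (e) The plaintiff resides in Ashen, which is not Ashwick — that alternative is enough. Satisfied.
  → Forum clause is triggered.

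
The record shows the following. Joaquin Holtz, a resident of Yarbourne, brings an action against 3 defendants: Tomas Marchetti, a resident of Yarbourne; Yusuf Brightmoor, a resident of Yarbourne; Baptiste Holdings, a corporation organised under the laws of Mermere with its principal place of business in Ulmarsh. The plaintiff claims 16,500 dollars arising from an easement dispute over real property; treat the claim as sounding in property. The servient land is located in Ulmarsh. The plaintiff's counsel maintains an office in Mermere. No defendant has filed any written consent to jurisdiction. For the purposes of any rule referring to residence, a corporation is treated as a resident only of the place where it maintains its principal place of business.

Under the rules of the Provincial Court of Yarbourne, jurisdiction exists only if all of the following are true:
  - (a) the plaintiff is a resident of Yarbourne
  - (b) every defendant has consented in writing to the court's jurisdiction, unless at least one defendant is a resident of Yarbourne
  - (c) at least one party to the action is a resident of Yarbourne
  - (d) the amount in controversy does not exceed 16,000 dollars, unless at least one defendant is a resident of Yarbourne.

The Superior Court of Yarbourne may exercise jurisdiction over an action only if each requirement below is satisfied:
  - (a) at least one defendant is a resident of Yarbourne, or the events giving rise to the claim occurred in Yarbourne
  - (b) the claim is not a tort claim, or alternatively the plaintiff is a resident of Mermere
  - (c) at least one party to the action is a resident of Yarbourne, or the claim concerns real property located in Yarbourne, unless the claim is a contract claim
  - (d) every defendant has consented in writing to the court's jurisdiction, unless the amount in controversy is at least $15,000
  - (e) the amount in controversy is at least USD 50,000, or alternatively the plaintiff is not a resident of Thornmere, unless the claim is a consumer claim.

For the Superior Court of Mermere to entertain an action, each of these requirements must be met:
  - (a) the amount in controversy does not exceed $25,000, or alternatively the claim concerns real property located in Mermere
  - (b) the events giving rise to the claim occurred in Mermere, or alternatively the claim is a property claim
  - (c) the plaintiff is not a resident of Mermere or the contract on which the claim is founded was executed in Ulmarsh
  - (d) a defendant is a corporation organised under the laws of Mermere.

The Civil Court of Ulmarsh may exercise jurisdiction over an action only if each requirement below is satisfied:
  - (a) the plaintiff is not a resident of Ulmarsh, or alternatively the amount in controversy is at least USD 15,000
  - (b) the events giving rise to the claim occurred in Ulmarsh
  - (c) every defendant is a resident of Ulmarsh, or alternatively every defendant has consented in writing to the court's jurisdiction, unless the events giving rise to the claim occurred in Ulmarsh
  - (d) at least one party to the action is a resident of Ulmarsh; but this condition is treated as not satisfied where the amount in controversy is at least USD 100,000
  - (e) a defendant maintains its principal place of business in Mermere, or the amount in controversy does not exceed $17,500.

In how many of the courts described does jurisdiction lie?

The Provincial Court of Yarbourne:
  (a) The plaintiff resides in Yarbourne. Condition met.
  (b) No such written consent has been filed. The proviso rescues it, though: Tomas Marchetti resides in Yarbourne. Condition met.
  (c) Joaquin Holtz resides in Yarbourne. Condition met.
  (d) The amount in controversy is USD 16,500, above the USD 16,000 ceiling. However, Tomas Marchetti resides in Yarbourne, so the 'unless' proviso supplies this condition. Met.
  → The court has jurisdiction.
The Superior Court of Yarbourne:
  (a) Tomas Marchetti resides in Yarbourne, so one alternative holds. Met.
  (b) The claim is a property claim, not a tort claim, so one alternative holds. Satisfied.
  (c) Joaquin Holtz resides in Yarbourne, so this disjunct is met. Satisfied.
  (d) No such written consent has been filed. However, the amount in controversy is $16,500, which meets the 15,000 dollars floor, so the 'unless' proviso supplies this condition. Satisfied.
  (e) The plaintiff resides in Yarbourne, which is not Thornmere, which satisfies one of the alternatives. Condition met.
  → The court has jurisdiction.
The Superior Court of Mermere:
  (a) The amount in controversy is $16,500, within the USD 25,000 ceiling, which satisfies one of the alternatives. Met.
  (b) The claim is a property claim — that alternative is enough. Satisfied.
  (c) The plaintiff resides in Yarbourne, which is not Mermere, so one alternative holds. Met.
  (d) Baptiste Holdings is organised under the laws of Mermere. Satisfied.
  → Jurisdiction lies.
The Civil Court of Ulmarsh:
  (a) The plaintiff resides in Yarbourne, which is not Ulmarsh, so this disjunct is met. Satisfied.
  (b) The operative events occurred in Ulmarsh. Condition met.
  (c) The defendants reside as follows — Tomas Marchetti in Yarbourne, Yusuf Brightmoor in Yarbourne, Baptiste Holdings in Ulmarsh — not all in Ulmarsh; no such written consent has been filed — none of the alternatives is met. But the operative events occurred in Ulmarsh, and the 'unless' clause therefore excuses the requirement. Condition met.
  (d) Baptiste Holdings resides in Ulmarsh. And the carve-out is inapplicable — the amount in controversy is $16,500, below the 100,000 dollars floor. Met.
  (e) The amount in controversy is USD 16,500, within the $17,500 ceiling, which satisfies one of the alternatives. Met.
  → Every requirement is satisfied — jurisdiction.
Courts with jurisdiction: the Provincial Court of Yarbourne, the Superior Court of Yarbourne, the Superior Court of Mermere, the Civil Court of Ulmarsh — 4 in total.

4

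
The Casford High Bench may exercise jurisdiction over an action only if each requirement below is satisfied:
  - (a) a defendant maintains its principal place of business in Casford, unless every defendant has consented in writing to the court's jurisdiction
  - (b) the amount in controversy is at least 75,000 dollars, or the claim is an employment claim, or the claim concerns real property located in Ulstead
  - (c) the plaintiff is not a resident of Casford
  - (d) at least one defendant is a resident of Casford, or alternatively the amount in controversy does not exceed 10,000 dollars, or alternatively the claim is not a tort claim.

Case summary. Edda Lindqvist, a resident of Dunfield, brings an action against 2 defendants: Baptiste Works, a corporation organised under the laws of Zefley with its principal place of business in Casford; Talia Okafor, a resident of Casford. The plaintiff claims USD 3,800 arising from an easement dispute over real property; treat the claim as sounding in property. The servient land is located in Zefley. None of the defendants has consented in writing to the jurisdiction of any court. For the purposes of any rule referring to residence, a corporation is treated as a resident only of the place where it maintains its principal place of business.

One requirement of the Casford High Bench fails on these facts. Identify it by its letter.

The Casford High Bench:
  (a) Baptiste Works has its principal place of business in Casford. Condition met.
  (b) The amount in controversy is 3,800 dollars, below the $75,000 floor; the claim is a property claim, not an employment claim; the property lies in Zefley, not Ulstead — every alternative fails. Condition not met.
  (c) The plaintiff resides in Dunfield, which is not Casford. Met.
  (d) Baptiste Works resides in Casford, so one alternative holds. Satisfied.
Only condition (b) fails.

(b)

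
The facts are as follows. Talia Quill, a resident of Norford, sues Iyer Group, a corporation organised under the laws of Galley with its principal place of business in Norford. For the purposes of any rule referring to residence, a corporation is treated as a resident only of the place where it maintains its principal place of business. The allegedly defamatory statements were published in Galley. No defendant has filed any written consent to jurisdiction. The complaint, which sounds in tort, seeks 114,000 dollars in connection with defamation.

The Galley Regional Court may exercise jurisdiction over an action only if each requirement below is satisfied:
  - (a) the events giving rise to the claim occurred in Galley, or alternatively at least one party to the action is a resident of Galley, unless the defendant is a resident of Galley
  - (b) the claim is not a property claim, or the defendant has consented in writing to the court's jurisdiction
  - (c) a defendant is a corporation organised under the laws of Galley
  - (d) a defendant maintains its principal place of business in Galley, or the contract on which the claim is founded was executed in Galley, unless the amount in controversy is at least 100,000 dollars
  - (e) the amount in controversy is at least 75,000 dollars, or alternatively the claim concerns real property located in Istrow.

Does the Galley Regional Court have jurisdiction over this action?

Yes

The Galley Regional Court:
  (a) The operative events occurred in Galley, so one alternative holds. Met.
  (b) The claim is a tort claim, not a property claim, which satisfies one of the alternatives. Condition met.
  (c) Iyer Group is organised under the laws of Galley. Condition met.
  (d) The corporate defendant(s) have their principal place of business in Norford, not Galley; no contract (and hence no place of execution) is alleged — no alternative holds. But the amount in controversy is $114,000, which meets the $100,000 floor, and the 'unless' clause therefore excuses the requirement. Met.
  (e) The amount in controversy is USD 114,000, which meets the 75,000 dollars floor, so one alternative holds. Satisfied.
  → Jurisdiction lies.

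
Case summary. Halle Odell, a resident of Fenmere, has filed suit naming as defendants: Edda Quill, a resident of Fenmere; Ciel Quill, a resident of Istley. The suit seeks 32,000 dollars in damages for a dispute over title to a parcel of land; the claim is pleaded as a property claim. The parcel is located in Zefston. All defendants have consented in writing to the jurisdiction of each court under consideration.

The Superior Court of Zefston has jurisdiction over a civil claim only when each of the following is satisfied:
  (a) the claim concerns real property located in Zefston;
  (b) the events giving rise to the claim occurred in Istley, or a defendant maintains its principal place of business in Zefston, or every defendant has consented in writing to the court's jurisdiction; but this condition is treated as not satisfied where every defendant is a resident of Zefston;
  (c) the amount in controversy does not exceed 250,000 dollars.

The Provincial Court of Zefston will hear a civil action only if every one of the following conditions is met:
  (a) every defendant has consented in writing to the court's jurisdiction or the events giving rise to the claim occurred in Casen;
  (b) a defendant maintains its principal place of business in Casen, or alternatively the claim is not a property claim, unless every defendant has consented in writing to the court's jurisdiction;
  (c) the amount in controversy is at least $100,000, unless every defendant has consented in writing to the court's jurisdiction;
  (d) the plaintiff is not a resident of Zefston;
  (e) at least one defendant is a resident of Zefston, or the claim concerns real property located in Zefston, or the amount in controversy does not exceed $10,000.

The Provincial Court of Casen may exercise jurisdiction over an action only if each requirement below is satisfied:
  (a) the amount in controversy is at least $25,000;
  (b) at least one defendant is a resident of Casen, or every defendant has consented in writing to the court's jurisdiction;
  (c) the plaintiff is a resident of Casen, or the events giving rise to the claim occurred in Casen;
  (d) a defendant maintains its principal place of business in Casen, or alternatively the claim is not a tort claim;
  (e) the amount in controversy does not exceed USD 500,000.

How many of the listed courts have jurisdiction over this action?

2

The Superior Court of Zefston:
  (a) The property lies in Zefston. Met.
  (b) Every defendant has filed written consent, which satisfies one of the alternatives. And the carve-out is inapplicable — the defendants reside as follows — Edda Quill in Fenmere, Ciel Quill in Istley — not all in Zefston. Met.
  (c) The amount in controversy is USD 32,000, within the USD 250,000 ceiling. Condition met.
  → All conditions met; jurisdiction exists.
The Provincial Court of Zefston:
  (a) Every defendant has filed written consent, which satisfies one of the alternatives. Met.
  (b) No defendant is a corporation; the claim is a property claim — no alternative holds. But every defendant has filed written consent, and the 'unless' clause therefore excuses the requirement. Satisfied.
  (c) The amount in controversy is USD 32,000, below the 100,000 dollars floor. However, every defendant has filed written consent, so the 'unless' proviso supplies this condition. Condition met.
  (d) The plaintiff resides in Fenmere, which is not Zefston. Met.
  (e) The property lies in Zefston, so one alternative holds. Condition met.
  → The court has jurisdiction.
The Provincial Court of Casen:
  (a) The amount in controversy is $32,000, which meets the 25,000 dollars floor. Met.
  (b) Every defendant has filed written consent — that alternative is enough. Condition met.
  (c) The plaintiff resides in Fenmere, not Casen; the operative events occurred in Zefston, not Casen — none of the alternatives is met. Not satisfied.
  (d) The claim is a property claim, not a tort claim — that alternative is enough. Met.
  (e) The amount in controversy is $32,000, within the USD 500,000 ceiling. Condition met.
  → No jurisdiction.
Courts with jurisdiction: the Superior Court of Zefston, the Provincial Court of Zefston — 2 in total.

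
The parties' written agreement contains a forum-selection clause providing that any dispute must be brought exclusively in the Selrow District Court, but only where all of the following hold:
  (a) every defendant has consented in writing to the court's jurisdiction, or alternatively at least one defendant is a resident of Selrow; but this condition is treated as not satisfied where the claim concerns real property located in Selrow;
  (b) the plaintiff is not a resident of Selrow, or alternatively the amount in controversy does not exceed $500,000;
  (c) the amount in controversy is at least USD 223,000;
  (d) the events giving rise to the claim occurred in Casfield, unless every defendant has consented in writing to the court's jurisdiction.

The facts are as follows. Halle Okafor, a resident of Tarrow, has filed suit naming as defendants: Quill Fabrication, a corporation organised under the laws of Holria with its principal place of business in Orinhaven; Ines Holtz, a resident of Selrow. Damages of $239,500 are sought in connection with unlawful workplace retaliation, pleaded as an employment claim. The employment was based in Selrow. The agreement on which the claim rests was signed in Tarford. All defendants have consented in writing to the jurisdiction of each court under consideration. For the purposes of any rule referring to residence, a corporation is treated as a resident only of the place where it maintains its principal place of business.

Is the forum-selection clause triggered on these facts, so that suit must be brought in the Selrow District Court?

The Selrow District Court:
  (a) Every defendant has filed written consent, which satisfies one of the alternatives. The exception is not triggered, since the claim does not concern real property. Satisfied.
  (b) The plaintiff resides in Tarrow, which is not Selrow — that alternative is enough. Condition met.
  (c) The amount in controversy is USD 239,500, which meets the USD 223,000 floor. Met.
  (d) The operative events occurred in Selrow, not Casfield. But every defendant has filed written consent, and the 'unless' clause therefore excuses the requirement. Met.
  → The clause applies.

Yes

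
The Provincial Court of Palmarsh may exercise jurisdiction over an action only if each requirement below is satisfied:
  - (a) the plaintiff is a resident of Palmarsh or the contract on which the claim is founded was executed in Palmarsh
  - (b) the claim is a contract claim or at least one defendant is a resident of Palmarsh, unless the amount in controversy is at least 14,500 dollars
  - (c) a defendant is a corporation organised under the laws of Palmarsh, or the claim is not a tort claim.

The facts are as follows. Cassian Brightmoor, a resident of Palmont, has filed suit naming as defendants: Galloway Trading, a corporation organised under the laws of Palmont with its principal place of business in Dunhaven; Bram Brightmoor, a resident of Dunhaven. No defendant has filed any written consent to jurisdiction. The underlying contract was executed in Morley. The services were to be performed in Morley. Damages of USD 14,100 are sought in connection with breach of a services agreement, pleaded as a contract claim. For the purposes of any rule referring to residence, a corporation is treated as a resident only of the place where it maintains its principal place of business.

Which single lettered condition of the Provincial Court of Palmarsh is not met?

(a)

The Provincial Court of Palmarsh:
  (a) The plaintiff resides in Palmont, not Palmarsh; the contract was executed in Morley, not Palmarsh — every alternative fails. Condition not met.
  (b) The claim is a contract claim — that alternative is enough. Satisfied.
  (c) The claim is a contract claim, not a tort claim, so one alternative holds. Condition met.
Only condition (a) fails.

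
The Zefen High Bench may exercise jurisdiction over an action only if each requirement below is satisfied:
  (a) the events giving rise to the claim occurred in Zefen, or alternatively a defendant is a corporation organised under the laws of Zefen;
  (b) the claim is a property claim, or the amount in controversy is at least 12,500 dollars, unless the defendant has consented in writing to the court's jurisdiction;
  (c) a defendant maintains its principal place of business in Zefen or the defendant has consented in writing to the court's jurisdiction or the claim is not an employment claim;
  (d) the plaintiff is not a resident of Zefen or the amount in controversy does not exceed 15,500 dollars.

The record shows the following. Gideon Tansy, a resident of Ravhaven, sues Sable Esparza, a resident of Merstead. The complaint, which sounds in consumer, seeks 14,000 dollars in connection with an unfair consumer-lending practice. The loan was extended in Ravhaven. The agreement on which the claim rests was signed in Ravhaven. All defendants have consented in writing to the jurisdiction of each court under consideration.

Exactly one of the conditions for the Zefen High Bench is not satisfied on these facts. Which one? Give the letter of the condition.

The Zefen High Bench:
  (a) The operative events occurred in Ravhaven, not Zefen; no defendant is a corporation — none of the alternatives is met. Fails.
  (b) The amount in controversy is USD 14,000, which meets the USD 12,500 floor, which satisfies one of the alternatives. Condition met.
  (c) Every defendant has filed written consent, so one alternative holds. Met.
  (d) The plaintiff resides in Ravhaven, which is not Zefen, so one alternative holds. Met.
Only condition (a) fails.

(a)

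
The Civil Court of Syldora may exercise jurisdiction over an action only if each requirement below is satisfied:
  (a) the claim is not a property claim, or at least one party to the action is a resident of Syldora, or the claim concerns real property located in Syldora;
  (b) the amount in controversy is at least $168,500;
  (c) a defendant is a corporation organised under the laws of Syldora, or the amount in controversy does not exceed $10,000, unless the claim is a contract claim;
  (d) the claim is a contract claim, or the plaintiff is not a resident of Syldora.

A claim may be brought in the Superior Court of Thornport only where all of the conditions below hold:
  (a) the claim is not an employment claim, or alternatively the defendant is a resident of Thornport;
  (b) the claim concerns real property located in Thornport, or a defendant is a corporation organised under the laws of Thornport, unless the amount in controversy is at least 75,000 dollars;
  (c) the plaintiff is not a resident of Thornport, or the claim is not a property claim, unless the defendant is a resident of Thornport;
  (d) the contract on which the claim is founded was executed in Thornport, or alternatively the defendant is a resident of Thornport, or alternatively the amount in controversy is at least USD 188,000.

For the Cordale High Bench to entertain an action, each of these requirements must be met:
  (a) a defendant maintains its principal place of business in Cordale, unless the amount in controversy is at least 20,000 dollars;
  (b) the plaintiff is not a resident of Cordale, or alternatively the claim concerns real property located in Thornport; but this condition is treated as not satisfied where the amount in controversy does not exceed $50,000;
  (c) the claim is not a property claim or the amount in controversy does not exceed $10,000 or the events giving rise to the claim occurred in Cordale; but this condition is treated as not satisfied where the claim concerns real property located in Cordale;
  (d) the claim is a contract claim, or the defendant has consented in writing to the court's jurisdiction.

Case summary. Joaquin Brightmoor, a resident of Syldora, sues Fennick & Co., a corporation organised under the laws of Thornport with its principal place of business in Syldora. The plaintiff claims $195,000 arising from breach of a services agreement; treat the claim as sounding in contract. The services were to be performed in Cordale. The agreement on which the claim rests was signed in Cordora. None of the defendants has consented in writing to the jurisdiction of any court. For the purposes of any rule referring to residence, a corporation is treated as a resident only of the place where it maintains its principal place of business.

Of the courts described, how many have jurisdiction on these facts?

The Civil Court of Syldora:
  (a) The claim is a contract claim, not a property claim, so one alternative holds. Satisfied.
  (b) The amount in controversy is $195,000, which meets the $168,500 floor. Met.
  (c) The corporate defendant(s) are organised in Thornport, not Syldora; the amount in controversy is 195,000 dollars, above the 10,000 dollars ceiling — no alternative holds. But the claim is a contract claim, and the 'unless' clause therefore excuses the requirement. Satisfied.
  (d) The claim is a contract claim, which satisfies one of the alternatives. Condition met.
  → The court has jurisdiction.
The Superior Court of Thornport:
  (a) The claim is a contract claim, not an employment claim, which satisfies one of the alternatives. Satisfied.
  (b) Fennick & Co. is organised under the laws of Thornport, so one alternative holds. Satisfied.
  (c) The plaintiff resides in Syldora, which is not Thornport — that alternative is enough. Satisfied.
  (d) The amount in controversy is $195,000, which meets the USD 188,000 floor, so one alternative holds. Met.
  → The court has jurisdiction.
The Cordale High Bench:
  (a) The corporate defendant(s) have their principal place of business in Syldora, not Cordale. The proviso rescues it, though: the amount in controversy is $195,000, which meets the $20,000 floor. Satisfied.
  (b) The plaintiff resides in Syldora, which is not Cordale, so one alternative holds. The carve-out does not apply: the amount in controversy is 195,000 dollars, above the USD 50,000 ceiling. Met.
  (c) The claim is a contract claim, not a property claim, so one alternative holds. And the carve-out is inapplicable — the claim does not concern real property. Met.
  (d) The claim is a contract claim, so this disjunct is met. Satisfied.
  → Jurisdiction lies.
Courts with jurisdiction: the Civil Court of Syldora, the Superior Court of Thornport, the Cordale High Bench — 3 in total.

3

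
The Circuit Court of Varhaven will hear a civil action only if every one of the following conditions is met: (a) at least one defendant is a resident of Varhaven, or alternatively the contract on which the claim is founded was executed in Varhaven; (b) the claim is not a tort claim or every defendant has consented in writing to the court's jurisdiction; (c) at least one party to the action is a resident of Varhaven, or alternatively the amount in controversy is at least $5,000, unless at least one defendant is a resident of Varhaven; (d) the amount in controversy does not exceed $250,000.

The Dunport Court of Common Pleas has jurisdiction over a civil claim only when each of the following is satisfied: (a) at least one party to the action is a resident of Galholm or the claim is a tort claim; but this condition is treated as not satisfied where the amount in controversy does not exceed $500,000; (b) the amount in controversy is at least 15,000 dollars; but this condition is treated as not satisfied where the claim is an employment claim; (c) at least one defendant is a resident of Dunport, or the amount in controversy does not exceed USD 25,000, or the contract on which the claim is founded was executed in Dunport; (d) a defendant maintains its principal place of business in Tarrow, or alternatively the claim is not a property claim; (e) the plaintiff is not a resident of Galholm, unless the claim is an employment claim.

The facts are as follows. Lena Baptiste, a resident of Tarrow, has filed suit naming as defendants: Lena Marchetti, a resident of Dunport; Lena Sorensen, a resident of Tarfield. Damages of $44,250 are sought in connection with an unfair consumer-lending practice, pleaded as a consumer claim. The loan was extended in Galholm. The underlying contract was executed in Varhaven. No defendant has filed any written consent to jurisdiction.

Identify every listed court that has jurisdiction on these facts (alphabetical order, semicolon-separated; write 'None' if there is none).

the Circuit Court of Varhaven

The Circuit Court of Varhaven:
  (a) The contract was executed in Varhaven, so one alternative holds. Condition met.
  (b) The claim is a consumer claim, not a tort claim — that alternative is enough. Satisfied.
  (c) The amount in controversy is 44,250 dollars, which meets the $5,000 floor — that alternative is enough. Satisfied.
  (d) The amount in controversy is $44,250, within the 250,000 dollars ceiling. Satisfied.
  → Jurisdiction lies.
The Dunport Court of Common Pleas:
  (a) No party resides in Galholm; the claim is a consumer claim, not a tort claim — every alternative fails. Condition not met.
  (b) The amount in controversy is $44,250, which meets the 15,000 dollars floor. And the carve-out is inapplicable — the claim is a consumer claim, not an employment claim. Condition met.
  (c) Lena Marchetti resides in Dunport — that alternative is enough. Satisfied.
  (d) The claim is a consumer claim, not a property claim, so one alternative holds. Satisfied.
  (e) The plaintiff resides in Tarrow, which is not Galholm. Condition met.
  → Not every requirement is met — no jurisdiction.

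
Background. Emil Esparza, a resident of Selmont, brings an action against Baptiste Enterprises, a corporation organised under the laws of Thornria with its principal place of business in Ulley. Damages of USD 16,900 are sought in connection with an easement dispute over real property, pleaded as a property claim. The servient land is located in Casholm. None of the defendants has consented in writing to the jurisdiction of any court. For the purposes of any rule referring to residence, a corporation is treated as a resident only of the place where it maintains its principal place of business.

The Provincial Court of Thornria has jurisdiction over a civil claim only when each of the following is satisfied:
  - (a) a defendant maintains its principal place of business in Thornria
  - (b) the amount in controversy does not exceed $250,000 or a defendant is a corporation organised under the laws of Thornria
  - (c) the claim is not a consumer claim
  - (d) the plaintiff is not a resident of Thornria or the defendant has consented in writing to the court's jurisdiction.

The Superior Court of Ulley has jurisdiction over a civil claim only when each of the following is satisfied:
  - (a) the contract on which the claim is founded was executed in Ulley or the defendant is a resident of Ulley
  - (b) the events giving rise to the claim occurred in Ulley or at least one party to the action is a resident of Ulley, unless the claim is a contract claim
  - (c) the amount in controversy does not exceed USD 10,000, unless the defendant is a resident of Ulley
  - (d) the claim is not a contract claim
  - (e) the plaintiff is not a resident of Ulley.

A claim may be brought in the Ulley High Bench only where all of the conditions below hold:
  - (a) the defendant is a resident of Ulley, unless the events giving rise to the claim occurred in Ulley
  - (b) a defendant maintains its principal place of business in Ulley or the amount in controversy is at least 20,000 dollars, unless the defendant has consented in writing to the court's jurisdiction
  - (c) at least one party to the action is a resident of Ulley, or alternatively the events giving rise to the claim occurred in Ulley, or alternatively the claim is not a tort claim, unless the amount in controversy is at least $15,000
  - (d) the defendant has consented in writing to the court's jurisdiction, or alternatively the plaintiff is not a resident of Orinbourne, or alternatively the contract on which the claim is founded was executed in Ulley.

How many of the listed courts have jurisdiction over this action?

The Provincial Court of Thornria:
  (a) The corporate defendant(s) have their principal place of business in Ulley, not Thornria. Not satisfied.
  (b) The amount in controversy is USD 16,900, within the 250,000 dollars ceiling — that alternative is enough. Satisfied.
  (c) The claim is a property claim, not a consumer claim. Condition met.
  (d) The plaintiff resides in Selmont, which is not Thornria, which satisfies one of the alternatives. Met.
  → Not every requirement is met — no jurisdiction.
The Superior Court of Ulley:
  (a) The defendant resides in Ulley — that alternative is enough. Condition met.
  (b) Baptiste Enterprises resides in Ulley, which satisfies one of the alternatives. Satisfied.
  (c) The amount in controversy is 16,900 dollars, above the USD 10,000 ceiling. But the defendant resides in Ulley, and the 'unless' clause therefore excuses the requirement. Condition met.
  (d) The claim is a property claim, not a contract claim. Satisfied.
  (e) The plaintiff resides in Selmont, which is not Ulley. Met.
  → Jurisdiction lies.
The Ulley High Bench:
  (a) The defendant resides in Ulley. Met.
  (b) Baptiste Enterprises has its principal place of business in Ulley — that alternative is enough. Condition met.
  (c) Baptiste Enterprises resides in Ulley — that alternative is enough. Met.
  (d) The plaintiff resides in Selmont, which is not Orinbourne, so one alternative holds. Met.
  → Every requirement is satisfied — jurisdiction.
Courts with jurisdiction: the Superior Court of Ulley, the Ulley High Bench — 2 in total.

2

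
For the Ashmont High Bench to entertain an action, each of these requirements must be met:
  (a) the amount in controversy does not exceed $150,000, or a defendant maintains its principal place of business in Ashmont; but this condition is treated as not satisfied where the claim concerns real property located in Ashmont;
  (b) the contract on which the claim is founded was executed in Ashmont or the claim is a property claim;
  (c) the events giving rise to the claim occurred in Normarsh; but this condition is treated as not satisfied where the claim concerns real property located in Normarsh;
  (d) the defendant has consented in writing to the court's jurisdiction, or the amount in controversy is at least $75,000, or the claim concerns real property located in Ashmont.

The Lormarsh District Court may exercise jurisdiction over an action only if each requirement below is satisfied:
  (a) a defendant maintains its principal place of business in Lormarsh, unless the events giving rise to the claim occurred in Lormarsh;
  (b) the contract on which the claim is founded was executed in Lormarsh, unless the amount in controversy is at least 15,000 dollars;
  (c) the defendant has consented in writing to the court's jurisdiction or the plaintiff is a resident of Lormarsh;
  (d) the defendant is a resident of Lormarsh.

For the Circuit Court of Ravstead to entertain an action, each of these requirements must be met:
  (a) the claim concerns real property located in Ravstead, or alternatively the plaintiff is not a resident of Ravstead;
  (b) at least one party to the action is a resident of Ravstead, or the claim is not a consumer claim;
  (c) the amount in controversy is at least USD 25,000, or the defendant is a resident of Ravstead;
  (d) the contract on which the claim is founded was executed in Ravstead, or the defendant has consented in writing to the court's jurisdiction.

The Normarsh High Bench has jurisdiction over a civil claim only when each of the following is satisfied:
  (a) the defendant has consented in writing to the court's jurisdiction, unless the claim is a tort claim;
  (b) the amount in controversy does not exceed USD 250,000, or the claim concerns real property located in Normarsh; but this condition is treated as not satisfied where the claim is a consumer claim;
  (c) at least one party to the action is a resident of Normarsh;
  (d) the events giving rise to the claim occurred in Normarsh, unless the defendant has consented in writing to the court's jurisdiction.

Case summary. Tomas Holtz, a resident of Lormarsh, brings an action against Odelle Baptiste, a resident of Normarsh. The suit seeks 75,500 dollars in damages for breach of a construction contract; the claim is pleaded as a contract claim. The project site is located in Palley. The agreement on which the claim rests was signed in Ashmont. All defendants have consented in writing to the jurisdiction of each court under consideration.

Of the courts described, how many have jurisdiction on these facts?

The Ashmont High Bench:
  (a) The amount in controversy is $75,500, within the 150,000 dollars ceiling — that alternative is enough. The exception is not triggered, since the claim does not concern real property. Met.
  (b) The contract was executed in Ashmont — that alternative is enough. Met.
  (c) The operative events occurred in Palley, not Normarsh. Not satisfied.
  (d) Every defendant has filed written consent, so one alternative holds. Condition met.
  → The court lacks jurisdiction.
The Lormarsh District Court:
  (a) No defendant is a corporation. And the operative events occurred in Palley, not Lormarsh, so the proviso does not save it. Condition not met.
  (b) The contract was executed in Ashmont, not Lormarsh. However, the amount in controversy is 75,500 dollars, which meets the 15,000 dollars floor, so the 'unless' proviso supplies this condition. Met.
  (c) Every defendant has filed written consent — that alternative is enough. Met.
  (d) The defendant resides in Normarsh, not Lormarsh. Not met.
  → No jurisdiction.
The Circuit Court of Ravstead:
  (a) The plaintiff resides in Lormarsh, which is not Ravstead, which satisfies one of the alternatives. Satisfied.
  (b) The claim is a contract claim, not a consumer claim, so one alternative holds. Met.
  (c) The amount in controversy is 75,500 dollars, which meets the USD 25,000 floor, so one alternative holds. Condition met.
  (d) Every defendant has filed written consent, which satisfies one of the alternatives. Met.
  → The court has jurisdiction.
The Normarsh High Bench:
  (a) Every defendant has filed written consent. Condition met.
  (b) The amount in controversy is USD 75,500, within the $250,000 ceiling, so this disjunct is met. And the carve-out is inapplicable — the claim is a contract claim, not a consumer claim. Condition met.
  (c) Odelle Baptiste resides in Normarsh. Met.
  (d) The operative events occurred in Palley, not Normarsh. However, every defendant has filed written consent, so the 'unless' proviso supplies this condition. Condition met.
  → All conditions met; jurisdiction exists.
Courts with jurisdiction: the Circuit Court of Ravstead, the Normarsh High Bench — 2 in total.

2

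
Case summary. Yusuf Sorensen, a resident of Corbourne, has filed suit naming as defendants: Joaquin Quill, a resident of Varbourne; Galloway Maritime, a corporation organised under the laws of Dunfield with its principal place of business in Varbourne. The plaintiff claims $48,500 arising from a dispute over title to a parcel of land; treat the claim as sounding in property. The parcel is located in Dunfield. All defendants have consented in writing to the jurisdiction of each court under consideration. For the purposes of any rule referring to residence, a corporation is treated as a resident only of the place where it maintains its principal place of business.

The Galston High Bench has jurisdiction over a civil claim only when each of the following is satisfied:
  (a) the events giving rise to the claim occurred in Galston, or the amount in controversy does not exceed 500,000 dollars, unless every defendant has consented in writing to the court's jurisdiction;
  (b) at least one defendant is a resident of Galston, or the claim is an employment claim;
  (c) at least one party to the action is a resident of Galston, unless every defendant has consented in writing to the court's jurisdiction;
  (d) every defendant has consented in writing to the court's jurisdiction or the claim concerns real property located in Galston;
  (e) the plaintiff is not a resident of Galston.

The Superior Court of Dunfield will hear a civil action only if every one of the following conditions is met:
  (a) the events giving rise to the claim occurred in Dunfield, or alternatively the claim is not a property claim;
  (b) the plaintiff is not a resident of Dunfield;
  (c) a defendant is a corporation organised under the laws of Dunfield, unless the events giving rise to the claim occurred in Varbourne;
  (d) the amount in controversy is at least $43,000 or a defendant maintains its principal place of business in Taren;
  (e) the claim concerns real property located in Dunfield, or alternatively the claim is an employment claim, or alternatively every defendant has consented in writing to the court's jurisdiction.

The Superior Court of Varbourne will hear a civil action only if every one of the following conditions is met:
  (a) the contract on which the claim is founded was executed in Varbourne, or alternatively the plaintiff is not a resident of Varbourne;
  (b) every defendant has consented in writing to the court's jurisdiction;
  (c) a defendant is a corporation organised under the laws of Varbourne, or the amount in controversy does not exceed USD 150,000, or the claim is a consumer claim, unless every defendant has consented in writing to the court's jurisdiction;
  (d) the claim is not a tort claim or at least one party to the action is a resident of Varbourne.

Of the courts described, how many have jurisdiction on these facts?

2

The Galston High Bench:
  (a) The amount in controversy is 48,500 dollars, within the 500,000 dollars ceiling, which satisfies one of the alternatives. Met.
  (b) No defendant resides in Galston (they reside in Varbourne, Varbourne); the claim is a property claim, not an employment claim — none of the alternatives is met. Fails.
  (c) No party resides in Galston. But every defendant has filed written consent, and the 'unless' clause therefore excuses the requirement. Satisfied.
  (d) Every defendant has filed written consent, so this disjunct is met. Met.
  (e) The plaintiff resides in Corbourne, which is not Galston. Condition met.
  → Not every requirement is met — no jurisdiction.
The Superior Court of Dunfield:
  (a) The operative events occurred in Dunfield, so one alternative holds. Met.
  (b) The plaintiff resides in Corbourne, which is not Dunfield. Met.
  (c) Galloway Maritime is organised under the laws of Dunfield. Satisfied.
  (d) The amount in controversy is USD 48,500, which meets the 43,000 dollars floor — that alternative is enough. Condition met.
  (e) The property lies in Dunfield — that alternative is enough. Condition met.
  → All conditions met; jurisdiction exists.
The Superior Court of Varbourne:
  (a) The plaintiff resides in Corbourne, which is not Varbourne, which satisfies one of the alternatives. Met.
  (b) Every defendant has filed written consent. Satisfied.
  (c) The amount in controversy is USD 48,500, within the USD 150,000 ceiling, so this disjunct is met. Condition met.
  (d) The claim is a property claim, not a tort claim — that alternative is enough. Satisfied.
  → All conditions met; jurisdiction exists.
Courts with jurisdiction: the Superior Court of Dunfield, the Superior Court of Varbourne — 2 in total.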